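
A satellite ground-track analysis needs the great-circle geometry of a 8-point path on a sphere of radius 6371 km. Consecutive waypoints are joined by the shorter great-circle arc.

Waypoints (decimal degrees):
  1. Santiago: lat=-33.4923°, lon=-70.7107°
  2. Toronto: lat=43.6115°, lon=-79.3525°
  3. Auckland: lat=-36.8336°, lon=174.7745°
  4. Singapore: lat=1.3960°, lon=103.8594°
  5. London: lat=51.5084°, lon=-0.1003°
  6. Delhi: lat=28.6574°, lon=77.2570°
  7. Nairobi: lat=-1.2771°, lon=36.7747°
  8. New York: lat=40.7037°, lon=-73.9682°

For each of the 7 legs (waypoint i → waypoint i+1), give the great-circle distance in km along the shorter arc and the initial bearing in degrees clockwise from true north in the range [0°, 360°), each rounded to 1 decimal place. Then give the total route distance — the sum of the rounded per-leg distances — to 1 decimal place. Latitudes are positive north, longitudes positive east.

Leg 1: φ1=-0.5845509, φ2=0.7611643, Δφ=1.3457152, Δλ=-0.1508279 rad; a=sin²(Δφ/2)+cosφ1·cosφ2·sin²(Δλ/2)=0.3918348144; c=2·atan2(√a, √(1-a))=1.352742064; dist=6371·c=8618.320 ≈ 8618.3 km; running total=8618.3 km
Leg 1 bearing: y=sinΔλ·cosφ2=-0.10879084, x=cosφ1·sinφ2-sinφ1·cosφ2·cosΔλ=0.97024003; θ=atan2(y, x)=-6.3977° <0 so +360° → 353.6023° ≈ 353.6°
Leg 2: φ1=0.7611643, φ2=-0.6428676, Δφ=-1.4040319, Δλ=4.4353529 rad; a=sin²(Δφ/2)+cosφ1·cosφ2·sin²(Δλ/2)=0.7860032413; c=2·atan2(√a, √(1-a))=2.179746289; dist=6371·c=13887.164 ≈ 13887.2 km; running total=22505.5 km
Leg 2 bearing: y=sinΔλ·cosφ2=-0.76986170, x=cosφ1·sinφ2-sinφ1·cosφ2·cosΔλ=-0.28305749; θ=atan2(y, x)=-110.1871° <0 so +360° → 249.8129° ≈ 249.8°
Leg 3: φ1=-0.6428676, φ2=0.0243648, Δφ=0.6672324, Δλ=-1.2377020 rad; a=sin²(Δφ/2)+cosφ1·cosφ2·sin²(Δλ/2)=0.3764917218; c=2·atan2(√a, √(1-a))=1.321196139; dist=6371·c=8417.341 ≈ 8417.3 km; running total=30922.8 km
Leg 3 bearing: y=sinΔλ·cosφ2=-0.94475462, x=cosφ1·sinφ2-sinφ1·cosφ2·cosΔλ=0.21545655; θ=atan2(y, x)=-77.1531° <0 so +360° → 282.8469° ≈ 282.8°
Leg 4: φ1=0.0243648, φ2=0.8989912, Δφ=0.8746264, Δλ=-1.8144391 rad; a=sin²(Δφ/2)+cosφ1·cosφ2·sin²(Δλ/2)=0.5655171814; c=2·atan2(√a, √(1-a))=1.702208594; dist=6371·c=10844.771 ≈ 10844.8 km; running total=41767.6 km
Leg 4 bearing: y=sinΔλ·cosφ2=-0.60401771, x=cosφ1·sinφ2-sinφ1·cosφ2·cosΔλ=0.78612505; θ=atan2(y, x)=-37.5368° <0 so +360° → 322.4632° ≈ 322.5°
Leg 5: φ1=0.8989912, φ2=0.5001660, Δφ=-0.3988252, Δλ=1.3501396 rad; a=sin²(Δφ/2)+cosφ1·cosφ2·sin²(Δλ/2)=0.2525510450; c=2·atan2(√a, √(1-a))=1.053078985; dist=6371·c=6709.166 ≈ 6709.2 km; running total=48476.8 km
Leg 5 bearing: y=sinΔλ·cosφ2=0.85622696, x=cosφ1·sinφ2-sinφ1·cosφ2·cosΔλ=0.14816020; θ=atan2(y, x)=80.1828° ≈ 80.2°
Leg 6: φ1=0.5001660, φ2=-0.0222896, Δφ=-0.5224556, Δλ=-0.7065494 rad; a=sin²(Δφ/2)+cosφ1·cosφ2·sin²(Δλ/2)=0.1717099207; c=2·atan2(√a, √(1-a))=0.854520623; dist=6371·c=5444.151 ≈ 5444.2 km; running total=53921.0 km
Leg 6 bearing: y=sinΔλ·cosφ2=-0.64905184, x=cosφ1·sinφ2-sinφ1·cosφ2·cosΔλ=-0.38423196; θ=atan2(y, x)=-120.6251° <0 so +360° → 239.3749° ≈ 239.4°
Leg 7: φ1=-0.0222896, φ2=0.7104136, Δφ=0.7327032, Δλ=-1.9328282 rad; a=sin²(Δφ/2)+cosφ1·cosφ2·sin²(Δλ/2)=0.6414828177; c=2·atan2(√a, √(1-a))=1.857681037; dist=6371·c=11835.286 ≈ 11835.3 km; running total=65756.3 km
Leg 7 bearing: y=sinΔλ·cosφ2=-0.70895201, x=cosφ1·sinφ2-sinφ1·cosφ2·cosΔλ=0.64600116; θ=atan2(y, x)=-47.6600° <0 so +360° → 312.3400° ≈ 312.3°

Leg 1: dist=8618.3 km, bearing=353.6°
Leg 2: dist=13887.2 km, bearing=249.8°
Leg 3: dist=8417.3 km, bearing=282.8°
Leg 4: dist=10844.8 km, bearing=322.5°
Leg 5: dist=6709.2 km, bearing=80.2°
Leg 6: dist=5444.2 km, bearing=239.4°
Leg 7: dist=11835.3 km, bearing=312.3°
Total: 65756.3 km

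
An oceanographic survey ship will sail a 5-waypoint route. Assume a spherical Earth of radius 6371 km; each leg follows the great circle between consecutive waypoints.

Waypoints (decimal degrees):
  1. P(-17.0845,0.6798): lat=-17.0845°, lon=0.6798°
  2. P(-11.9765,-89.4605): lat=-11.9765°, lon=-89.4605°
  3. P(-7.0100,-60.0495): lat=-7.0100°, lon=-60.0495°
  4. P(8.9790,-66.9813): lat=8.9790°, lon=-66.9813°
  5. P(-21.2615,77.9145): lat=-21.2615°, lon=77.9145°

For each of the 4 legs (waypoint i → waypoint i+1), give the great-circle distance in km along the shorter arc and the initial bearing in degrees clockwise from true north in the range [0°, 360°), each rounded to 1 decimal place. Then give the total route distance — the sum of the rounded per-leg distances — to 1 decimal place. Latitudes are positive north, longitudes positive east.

Leg 1: dist=9633.5 km, bearing=258.5°
Leg 2: dist=3270.4 km, bearing=83.0°
Leg 3: dist=1936.7 km, bearing=336.5°
Leg 4: dist=16019.2 km, bearing=114.1°
Total: 30859.8 km

Leg 1: φ1=-0.2981808, φ2=-0.2090294, Δφ=0.0891514, Δλ=-1.5732450 rad; a=sin²(Δφ/2)+cosφ1·cosφ2·sin²(Δλ/2)=0.4706634490; c=2·atan2(√a, √(1-a))=1.512089509; dist=6371·c=9633.522 ≈ 9633.5 km; running total=9633.5 km
Leg 1 bearing: y=sinΔλ·cosφ2=-0.97822986, x=cosφ1·sinφ2-sinφ1·cosφ2·cosΔλ=-0.19905729; θ=atan2(y, x)=-101.5019° <0 so +360° → 258.4981° ≈ 258.5°
Leg 2: φ1=-0.2090294, φ2=-0.1223476, Δφ=0.0866818, Δλ=0.5133188 rad; a=sin²(Δφ/2)+cosφ1·cosφ2·sin²(Δλ/2)=0.0644435849; c=2·atan2(√a, √(1-a))=0.513332467; dist=6371·c=3270.441 ≈ 3270.4 km; running total=12903.9 km
Leg 2 bearing: y=sinΔλ·cosφ2=0.48740018, x=cosφ1·sinφ2-sinφ1·cosφ2·cosΔλ=0.06002914; θ=atan2(y, x)=82.9787° ≈ 83.0°
Leg 3: φ1=-0.1223476, φ2=0.1567131, Δφ=0.2790607, Δλ=-0.1209827 rad; a=sin²(Δφ/2)+cosφ1·cosφ2·sin²(Δλ/2)=0.0229256744; c=2·atan2(√a, √(1-a))=0.303993711; dist=6371·c=1936.744 ≈ 1936.7 km; running total=14840.6 km
Leg 3 bearing: y=sinΔλ·cosφ2=-0.11920886, x=cosφ1·sinφ2-sinφ1·cosφ2·cosΔλ=0.27457166; θ=atan2(y, x)=-23.4687° <0 so +360° → 336.5313° ≈ 336.5°
Leg 4: φ1=0.1567131, φ2=-0.3710832, Δφ=-0.5277963, Δλ=2.5289088 rad; a=sin²(Δφ/2)+cosφ1·cosφ2·sin²(Δλ/2)=0.9048379577; c=2·atan2(√a, √(1-a))=2.514396013; dist=6371·c=16019.217 ≈ 16019.2 km; running total=30859.8 km
Leg 4 bearing: y=sinΔλ·cosφ2=0.53592347, x=cosφ1·sinφ2-sinφ1·cosφ2·cosΔλ=-0.23918810; θ=atan2(y, x)=114.0517° ≈ 114.1°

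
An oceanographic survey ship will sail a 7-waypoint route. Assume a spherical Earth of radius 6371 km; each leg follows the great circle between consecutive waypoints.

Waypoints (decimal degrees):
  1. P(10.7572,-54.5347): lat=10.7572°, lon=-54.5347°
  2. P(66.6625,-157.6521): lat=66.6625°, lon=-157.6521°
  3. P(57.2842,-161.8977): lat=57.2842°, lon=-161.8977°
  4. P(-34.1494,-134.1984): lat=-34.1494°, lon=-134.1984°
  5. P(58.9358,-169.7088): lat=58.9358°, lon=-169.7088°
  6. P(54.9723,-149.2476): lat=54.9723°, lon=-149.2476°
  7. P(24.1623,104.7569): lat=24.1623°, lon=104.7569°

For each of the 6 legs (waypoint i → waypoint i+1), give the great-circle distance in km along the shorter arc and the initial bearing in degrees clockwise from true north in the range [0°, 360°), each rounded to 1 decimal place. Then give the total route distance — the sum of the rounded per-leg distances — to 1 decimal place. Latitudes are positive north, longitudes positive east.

Leg 1: dist=9477.8 km, bearing=337.2°
Leg 2: dist=1065.5 km, bearing=193.9°
Leg 3: dist=10494.0 km, bearing=157.3°
Leg 4: dist=10859.0 km, bearing=342.4°
Leg 5: dist=1310.4 km, bearing=100.8°
Leg 6: dist=8784.0 km, bearing=296.7°
Total: 41990.7 km

Leg 1: φ1=0.1877486, φ2=1.1634801, Δφ=0.9757316, Δλ=-1.7997381 rad; a=sin²(Δφ/2)+cosφ1·cosφ2·sin²(Δλ/2)=0.4584735252; c=2·atan2(√a, √(1-a))=1.487647599; dist=6371·c=9477.803 ≈ 9477.8 km; running total=9477.8 km
Leg 1 bearing: y=sinΔλ·cosφ2=-0.38580992, x=cosφ1·sinφ2-sinφ1·cosφ2·cosΔλ=0.91883236; θ=atan2(y, x)=-22.7771° <0 so +360° → 337.2229° ≈ 337.2°
Leg 2: φ1=1.1634801, φ2=0.9997979, Δφ=-0.1636822, Δλ=-0.0740997 rad; a=sin²(Δφ/2)+cosφ1·cosφ2·sin²(Δλ/2)=0.0069767932; c=2·atan2(√a, √(1-a))=0.167249263; dist=6371·c=1065.545 ≈ 1065.5 km; running total=10543.3 km
Leg 2 bearing: y=sinΔλ·cosφ2=-0.04001220, x=cosφ1·sinφ2-sinφ1·cosφ2·cosΔλ=-0.16159051; θ=atan2(y, x)=-166.0925° <0 so +360° → 193.9075° ≈ 193.9°
Leg 3: φ1=0.9997979, φ2=-0.5960195, Δφ=-1.5958174, Δλ=0.4834440 rad; a=sin²(Δφ/2)+cosφ1·cosφ2·sin²(Δλ/2)=0.5381386461; c=2·atan2(√a, √(1-a))=1.647147780; dist=6371·c=10493.979 ≈ 10494.0 km; running total=21037.3 km
Leg 3 bearing: y=sinΔλ·cosφ2=0.38468347, x=cosφ1·sinφ2-sinφ1·cosφ2·cosΔλ=-0.91989152; θ=atan2(y, x)=157.3061° ≈ 157.3°
Leg 4: φ1=-0.5960195, φ2=1.0286238, Δφ=1.6246432, Δλ=-0.6197734 rad; a=sin²(Δφ/2)+cosφ1·cosφ2·sin²(Δλ/2)=0.5666218942; c=2·atan2(√a, √(1-a))=1.704437565; dist=6371·c=10858.972 ≈ 10859.0 km; running total=31896.3 km
Leg 4 bearing: y=sinΔλ·cosφ2=-0.29971793, x=cosφ1·sinφ2-sinφ1·cosφ2·cosΔλ=0.94467733; θ=atan2(y, x)=-17.6027° <0 so +360° → 342.3973° ≈ 342.4°
Leg 5: φ1=1.0286238, φ2=0.9594476, Δφ=-0.0691761, Δλ=0.3571153 rad; a=sin²(Δφ/2)+cosφ1·cosφ2·sin²(Δλ/2)=0.0105386283; c=2·atan2(√a, √(1-a))=0.205677988; dist=6371·c=1310.374 ≈ 1310.4 km; running total=33206.7 km
Leg 5 bearing: y=sinΔλ·cosφ2=0.20064525, x=cosφ1·sinφ2-sinφ1·cosφ2·cosΔλ=-0.03810178; θ=atan2(y, x)=100.7522° ≈ 100.8°
Leg 6: φ1=0.9594476, φ2=0.4217117, Δφ=-0.5377359, Δλ=4.4332148 rad; a=sin²(Δφ/2)+cosφ1·cosφ2·sin²(Δλ/2)=0.4045619839; c=2·atan2(√a, √(1-a))=1.378741817; dist=6371·c=8783.964 ≈ 8784.0 km; running total=41990.7 km
Leg 6 bearing: y=sinΔλ·cosφ2=-0.87706497, x=cosφ1·sinφ2-sinφ1·cosφ2·cosΔλ=0.44082126; θ=atan2(y, x)=-63.3155° <0 so +360° → 296.6845° ≈ 296.7°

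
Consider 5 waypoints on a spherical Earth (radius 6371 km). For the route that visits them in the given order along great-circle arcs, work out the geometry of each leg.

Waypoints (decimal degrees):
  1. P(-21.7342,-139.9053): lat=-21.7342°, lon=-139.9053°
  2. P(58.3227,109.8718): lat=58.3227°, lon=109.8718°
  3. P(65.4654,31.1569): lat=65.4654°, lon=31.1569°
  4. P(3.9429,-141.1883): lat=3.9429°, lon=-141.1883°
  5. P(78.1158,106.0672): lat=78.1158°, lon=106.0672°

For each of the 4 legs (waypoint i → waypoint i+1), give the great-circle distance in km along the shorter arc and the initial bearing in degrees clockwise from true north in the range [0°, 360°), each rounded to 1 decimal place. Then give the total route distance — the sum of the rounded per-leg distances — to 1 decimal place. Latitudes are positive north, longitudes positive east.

Leg 1: φ1=-0.3793334, φ2=1.0179231, Δφ=1.3972565, Δλ=4.3594328 rad; a=sin²(Δφ/2)+cosφ1·cosφ2·sin²(Δλ/2)=0.7418770943; c=2·atan2(√a, √(1-a))=2.075735481; dist=6371·c=13224.511 ≈ 13224.5 km; running total=13224.5 km
Leg 1 bearing: y=sinΔλ·cosφ2=-0.49276258, x=cosφ1·sinφ2-sinφ1·cosφ2·cosΔλ=0.72330279; θ=atan2(y, x)=-34.2653° <0 so +360° → 325.7347° ≈ 325.7°
Leg 2: φ1=1.0179231, φ2=1.1425868, Δφ=0.1246636, Δλ=-1.3738342 rad; a=sin²(Δφ/2)+cosφ1·cosφ2·sin²(Δλ/2)=0.0915733261; c=2·atan2(√a, √(1-a))=0.614861500; dist=6371·c=3917.283 ≈ 3917.3 km; running total=17141.8 km
Leg 2 bearing: y=sinΔλ·cosφ2=-0.40721420, x=cosφ1·sinφ2-sinφ1·cosφ2·cosΔλ=0.40856725; θ=atan2(y, x)=-44.9050° <0 so +360° → 315.0950° ≈ 315.1°
Leg 3: φ1=1.1425868, φ2=0.0688166, Δφ=-1.0737702, Δλ=-3.0079912 rad; a=sin²(Δφ/2)+cosφ1·cosφ2·sin²(Δλ/2)=0.6740072032; c=2·atan2(√a, √(1-a))=1.926248605; dist=6371·c=12272.130 ≈ 12272.1 km; running total=29413.9 km
Leg 3 bearing: y=sinΔλ·cosφ2=-0.13288908, x=cosφ1·sinφ2-sinφ1·cosφ2·cosΔλ=0.92802288; θ=atan2(y, x)=-8.1491° <0 so +360° → 351.8509° ≈ 351.9°
Leg 4: φ1=0.0688166, φ2=1.3633779, Δφ=1.2945613, Δλ=4.3154226 rad; a=sin²(Δφ/2)+cosφ1·cosφ2·sin²(Δλ/2)=0.5060709823; c=2·atan2(√a, √(1-a))=1.582938590; dist=6371·c=10084.902 ≈ 10084.9 km; running total=39498.8 km
Leg 4 bearing: y=sinΔλ·cosφ2=-0.18992049, x=cosφ1·sinφ2-sinφ1·cosφ2·cosΔλ=0.98172439; θ=atan2(y, x)=-10.9490° <0 so +360° → 349.0510° ≈ 349.1°

Leg 1: dist=13224.5 km, bearing=325.7°
Leg 2: dist=3917.3 km, bearing=315.1°
Leg 3: dist=12272.1 km, bearing=351.9°
Leg 4: dist=10084.9 km, bearing=349.1°
Total: 39498.8 km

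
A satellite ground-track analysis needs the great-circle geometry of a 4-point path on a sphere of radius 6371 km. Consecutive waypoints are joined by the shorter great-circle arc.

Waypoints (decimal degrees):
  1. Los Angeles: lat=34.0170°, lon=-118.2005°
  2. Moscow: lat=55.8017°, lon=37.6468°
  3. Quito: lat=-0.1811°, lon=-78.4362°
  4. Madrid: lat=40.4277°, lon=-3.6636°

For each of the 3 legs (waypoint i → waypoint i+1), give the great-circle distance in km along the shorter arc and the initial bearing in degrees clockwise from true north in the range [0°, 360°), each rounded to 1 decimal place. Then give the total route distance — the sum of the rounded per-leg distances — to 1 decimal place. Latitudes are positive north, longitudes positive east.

Leg 1: φ1=0.5937087, φ2=0.9739234, Δφ=0.3802147, Δλ=2.7200485 rad; a=sin²(Δφ/2)+cosφ1·cosφ2·sin²(Δλ/2)=0.4811903901; c=2·atan2(√a, √(1-a))=1.533168228; dist=6371·c=9767.815 ≈ 9767.8 km; running total=9767.8 km
Leg 1 bearing: y=sinΔλ·cosφ2=0.22997756, x=cosφ1·sinφ2-sinφ1·cosφ2·cosΔλ=0.97246857; θ=atan2(y, x)=13.3053° ≈ 13.3°
Leg 2: φ1=0.9739234, φ2=-0.0031608, Δφ=-0.9770842, Δλ=-2.0260306 rad; a=sin²(Δφ/2)+cosφ1·cosφ2·sin²(Δλ/2)=0.6248674849; c=2·atan2(√a, √(1-a))=1.823202870; dist=6371·c=11615.625 ≈ 11615.6 km; running total=21383.4 km
Leg 2 bearing: y=sinΔλ·cosφ2=-0.89815358, x=cosφ1·sinφ2-sinφ1·cosφ2·cosΔλ=0.36187372; θ=atan2(y, x)=-68.0551° <0 so +360° → 291.9449° ≈ 291.9°
Leg 3: φ1=-0.0031608, φ2=0.7055965, Δφ=0.7087573, Δλ=1.3050281 rad; a=sin²(Δφ/2)+cosφ1·cosφ2·sin²(Δλ/2)=0.4010572645; c=2·atan2(√a, √(1-a))=1.371596065; dist=6371·c=8738.439 ≈ 8738.4 km; running total=30121.8 km
Leg 3 bearing: y=sinΔλ·cosφ2=0.73449904, x=cosφ1·sinφ2-sinφ1·cosφ2·cosΔλ=0.64911671; θ=atan2(y, x)=48.5312° ≈ 48.5°

Leg 1: dist=9767.8 km, bearing=13.3°
Leg 2: dist=11615.6 km, bearing=291.9°
Leg 3: dist=8738.4 km, bearing=48.5°
Total: 30121.8 km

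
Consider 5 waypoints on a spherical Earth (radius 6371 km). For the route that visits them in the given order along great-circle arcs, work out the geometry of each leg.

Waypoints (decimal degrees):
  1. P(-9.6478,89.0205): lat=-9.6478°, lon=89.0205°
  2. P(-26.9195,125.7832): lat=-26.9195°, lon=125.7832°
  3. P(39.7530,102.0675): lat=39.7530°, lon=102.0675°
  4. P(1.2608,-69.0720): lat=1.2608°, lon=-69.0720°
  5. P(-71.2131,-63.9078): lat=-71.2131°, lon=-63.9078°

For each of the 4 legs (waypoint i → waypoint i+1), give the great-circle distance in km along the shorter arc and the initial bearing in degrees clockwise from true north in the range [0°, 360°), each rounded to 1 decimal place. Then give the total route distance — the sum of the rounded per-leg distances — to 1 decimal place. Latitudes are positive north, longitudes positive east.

Leg 1: φ1=-0.1683859, φ2=-0.4698339, Δφ=-0.3014480, Δλ=0.6416302 rad; a=sin²(Δφ/2)+cosφ1·cosφ2·sin²(Δλ/2)=0.1099567044; c=2·atan2(√a, √(1-a))=0.675992124; dist=6371·c=4306.746 ≈ 4306.7 km; running total=4306.7 km
Leg 1 bearing: y=sinΔλ·cosφ2=0.53365058, x=cosφ1·sinφ2-sinφ1·cosφ2·cosΔλ=-0.32662205; θ=atan2(y, x)=121.4688° ≈ 121.5°
Leg 2: φ1=-0.4698339, φ2=0.6938207, Δφ=1.1636546, Δλ=-0.4139170 rad; a=sin²(Δφ/2)+cosφ1·cosφ2·sin²(Δλ/2)=0.3309513940; c=2·atan2(√a, √(1-a))=1.225902018; dist=6371·c=7810.222 ≈ 7810.2 km; running total=12116.9 km
Leg 2 bearing: y=sinΔλ·cosφ2=-0.30921369, x=cosφ1·sinφ2-sinφ1·cosφ2·cosΔλ=0.88886285; θ=atan2(y, x)=-19.1815° <0 so +360° → 340.8185° ≈ 340.8°
Leg 3: φ1=0.6938207, φ2=0.0220051, Δφ=-0.6718156, Δλ=-2.9869478 rad; a=sin²(Δφ/2)+cosφ1·cosφ2·sin²(Δλ/2)=0.8726895138; c=2·atan2(√a, √(1-a))=2.411899551; dist=6371·c=15366.212 ≈ 15366.2 km; running total=27483.1 km
Leg 3 bearing: y=sinΔλ·cosφ2=-0.15399195, x=cosφ1·sinφ2-sinφ1·cosφ2·cosΔλ=0.64861127; θ=atan2(y, x)=-13.3558° <0 so +360° → 346.6442° ≈ 346.6°
Leg 4: φ1=0.0220051, φ2=-1.2429031, Δφ=-1.2649082, Δλ=0.0901323 rad; a=sin²(Δφ/2)+cosφ1·cosφ2·sin²(Δλ/2)=0.3500833595; c=2·atan2(√a, √(1-a))=1.266278437; dist=6371·c=8067.460 ≈ 8067.5 km; running total=35550.6 km
Leg 4 bearing: y=sinΔλ·cosφ2=0.02898775, x=cosφ1·sinφ2-sinφ1·cosφ2·cosΔλ=-0.95355111; θ=atan2(y, x)=178.2588° ≈ 178.3°

Leg 1: dist=4306.7 km, bearing=121.5°
Leg 2: dist=7810.2 km, bearing=340.8°
Leg 3: dist=15366.2 km, bearing=346.6°
Leg 4: dist=8067.5 km, bearing=178.3°
Total: 35550.6 km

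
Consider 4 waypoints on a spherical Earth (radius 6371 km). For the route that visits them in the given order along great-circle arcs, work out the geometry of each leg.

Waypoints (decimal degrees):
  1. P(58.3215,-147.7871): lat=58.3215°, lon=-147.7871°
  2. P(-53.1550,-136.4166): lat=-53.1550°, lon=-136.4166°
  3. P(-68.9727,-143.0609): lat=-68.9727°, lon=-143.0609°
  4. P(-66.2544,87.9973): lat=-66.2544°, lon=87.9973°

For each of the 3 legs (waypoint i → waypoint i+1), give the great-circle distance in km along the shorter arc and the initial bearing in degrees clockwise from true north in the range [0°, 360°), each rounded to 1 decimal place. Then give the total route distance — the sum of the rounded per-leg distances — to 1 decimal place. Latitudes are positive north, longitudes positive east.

Leg 1: dist=12438.0 km, bearing=172.7°
Leg 2: dist=1792.3 km, bearing=188.6°
Leg 3: dist=4472.2 km, bearing=209.0°
Total: 18702.5 km

Leg 1: φ1=1.0179022, φ2=-0.9277298, Δφ=-1.9456320, Δλ=0.1984527 rad; a=sin²(Δφ/2)+cosφ1·cosφ2·sin²(Δλ/2)=0.6861501786; c=2·atan2(√a, √(1-a))=1.952282652; dist=6371·c=12437.993 ≈ 12438.0 km; running total=12438.0 km
Leg 1 bearing: y=sinΔλ·cosφ2=0.11822301, x=cosφ1·sinφ2-sinφ1·cosφ2·cosΔλ=-0.92055188; θ=atan2(y, x)=172.6818° ≈ 172.7°
Leg 2: φ1=-0.9277298, φ2=-1.2038007, Δφ=-0.2760709, Δλ=-0.1159649 rad; a=sin²(Δφ/2)+cosφ1·cosφ2·sin²(Δλ/2)=0.0196556429; c=2·atan2(√a, √(1-a))=0.281323953; dist=6371·c=1792.315 ≈ 1792.3 km; running total=14230.3 km
Leg 2 bearing: y=sinΔλ·cosφ2=-0.04151649, x=cosφ1·sinφ2-sinφ1·cosφ2·cosΔλ=-0.27450606; θ=atan2(y, x)=-171.3997° <0 so +360° → 188.6003° ≈ 188.6°
Leg 3: φ1=-1.2038007, φ2=-1.1563574, Δφ=0.0474433, Δλ=4.0327264 rad; a=sin²(Δφ/2)+cosφ1·cosφ2·sin²(Δλ/2)=0.1182120789; c=2·atan2(√a, √(1-a))=0.701963423; dist=6371·c=4472.209 ≈ 4472.2 km; running total=18702.5 km
Leg 3 bearing: y=sinΔλ·cosφ2=-0.31319559, x=cosφ1·sinφ2-sinφ1·cosφ2·cosΔλ=-0.56467730; θ=atan2(y, x)=-150.9853° <0 so +360° → 209.0147° ≈ 209.0°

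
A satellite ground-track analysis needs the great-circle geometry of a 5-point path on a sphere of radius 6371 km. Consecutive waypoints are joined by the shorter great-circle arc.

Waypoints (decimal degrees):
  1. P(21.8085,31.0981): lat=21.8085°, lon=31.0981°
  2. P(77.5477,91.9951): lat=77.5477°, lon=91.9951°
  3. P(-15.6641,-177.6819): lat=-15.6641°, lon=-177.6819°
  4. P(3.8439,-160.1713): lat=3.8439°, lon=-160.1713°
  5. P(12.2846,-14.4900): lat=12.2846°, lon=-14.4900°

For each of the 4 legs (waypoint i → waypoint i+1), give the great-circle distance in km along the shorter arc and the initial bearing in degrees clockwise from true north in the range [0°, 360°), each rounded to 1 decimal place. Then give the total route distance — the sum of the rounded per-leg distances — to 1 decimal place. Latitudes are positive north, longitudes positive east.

Leg 1: dist=6961.3 km, bearing=12.3°
Leg 2: dist=11715.1 km, bearing=93.1°
Leg 3: dist=2901.5 km, bearing=43.0°
Leg 4: dist=15819.9 km, bearing=64.2°
Total: 37397.8 km

Leg 1: φ1=0.3806301, φ2=1.3534627, Δφ=0.9728326, Δλ=1.0628532 rad; a=sin²(Δφ/2)+cosφ1·cosφ2·sin²(Δλ/2)=0.2699314734; c=2·atan2(√a, √(1-a))=1.092646769; dist=6371·c=6961.253 ≈ 6961.3 km; running total=6961.3 km
Leg 1 bearing: y=sinΔλ·cosφ2=0.18840317, x=cosφ1·sinφ2-sinφ1·cosφ2·cosΔλ=0.86762788; θ=atan2(y, x)=12.2514° ≈ 12.3°
Leg 2: φ1=1.3534627, φ2=-0.2733901, Δφ=-1.6268528, Δλ=-4.7067516 rad; a=sin²(Δφ/2)+cosφ1·cosφ2·sin²(Δλ/2)=0.6324080849; c=2·atan2(√a, √(1-a))=1.838809608; dist=6371·c=11715.056 ≈ 11715.1 km; running total=18676.4 km
Leg 2 bearing: y=sinΔλ·cosφ2=0.96284581, x=cosφ1·sinφ2-sinφ1·cosφ2·cosΔλ=-0.05291829; θ=atan2(y, x)=93.1458° ≈ 93.1°
Leg 3: φ1=-0.2733901, φ2=0.0670887, Δφ=0.3404788, Δλ=0.3056176 rad; a=sin²(Δφ/2)+cosφ1·cosφ2·sin²(Δλ/2)=0.0509612419; c=2·atan2(√a, √(1-a))=0.455417405; dist=6371·c=2901.464 ≈ 2901.5 km; running total=21577.9 km
Leg 3 bearing: y=sinΔλ·cosφ2=0.30020537, x=cosφ1·sinφ2-sinφ1·cosφ2·cosΔλ=0.32145530; θ=atan2(y, x)=43.0422° ≈ 43.0°
Leg 4: φ1=0.0670887, φ2=0.2144067, Δφ=0.1473180, Δλ=2.5426183 rad; a=sin²(Δφ/2)+cosφ1·cosφ2·sin²(Δλ/2)=0.8954620770; c=2·atan2(√a, √(1-a))=2.483114121; dist=6371·c=15819.920 ≈ 15819.9 km; running total=37397.8 km
Leg 4 bearing: y=sinΔλ·cosφ2=0.55088630, x=cosφ1·sinφ2-sinφ1·cosφ2·cosΔλ=0.26638932; θ=atan2(y, x)=64.1932° ≈ 64.2°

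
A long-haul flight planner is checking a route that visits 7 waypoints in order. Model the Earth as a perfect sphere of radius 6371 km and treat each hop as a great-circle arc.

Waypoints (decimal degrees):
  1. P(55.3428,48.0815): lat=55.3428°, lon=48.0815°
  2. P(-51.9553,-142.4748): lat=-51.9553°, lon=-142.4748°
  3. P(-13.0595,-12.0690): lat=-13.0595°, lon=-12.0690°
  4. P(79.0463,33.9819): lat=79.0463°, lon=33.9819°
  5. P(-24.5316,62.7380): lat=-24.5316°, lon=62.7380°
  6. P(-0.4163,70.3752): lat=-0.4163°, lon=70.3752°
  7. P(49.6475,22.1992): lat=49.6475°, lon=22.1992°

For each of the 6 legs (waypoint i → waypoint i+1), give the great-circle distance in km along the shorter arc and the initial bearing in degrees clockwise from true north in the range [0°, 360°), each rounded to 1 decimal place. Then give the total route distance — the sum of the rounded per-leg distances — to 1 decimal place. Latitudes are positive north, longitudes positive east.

Leg 1: φ1=0.9659141, φ2=-0.9067910, Δφ=-1.8727051, Δλ=-3.3258348 rad; a=sin²(Δφ/2)+cosφ1·cosφ2·sin²(Δλ/2)=0.9961607118; c=2·atan2(√a, √(1-a))=3.017589240; dist=6371·c=19225.061 ≈ 19225.1 km; running total=19225.1 km
Leg 1 bearing: y=sinΔλ·cosφ2=0.11290276, x=cosφ1·sinφ2-sinφ1·cosφ2·cosΔλ=0.05050899; θ=atan2(y, x)=65.8978° ≈ 65.9°
Leg 2: φ1=-0.9067910, φ2=-0.2279313, Δφ=0.6788598, Δλ=2.2760106 rad; a=sin²(Δφ/2)+cosφ1·cosφ2·sin²(Δλ/2)=0.6055919476; c=2·atan2(√a, √(1-a))=1.783582341; dist=6371·c=11363.203 ≈ 11363.2 km; running total=30588.3 km
Leg 2 bearing: y=sinΔλ·cosφ2=0.74177792, x=cosφ1·sinφ2-sinφ1·cosφ2·cosΔλ=-0.63652721; θ=atan2(y, x)=130.6332° ≈ 130.6°
Leg 3: φ1=-0.2279313, φ2=1.3796182, Δφ=1.6075495, Δλ=0.8037398 rad; a=sin²(Δφ/2)+cosφ1·cosφ2·sin²(Δλ/2)=0.5466911418; c=2·atan2(√a, √(1-a))=1.664314865; dist=6371·c=10603.350 ≈ 10603.4 km; running total=41191.7 km
Leg 3 bearing: y=sinΔλ·cosφ2=0.13680306, x=cosφ1·sinφ2-sinφ1·cosφ2·cosΔλ=0.98618694; θ=atan2(y, x)=7.8976° ≈ 7.9°
Leg 4: φ1=1.3796182, φ2=-0.4281572, Δφ=-1.8077754, Δλ=0.5018886 rad; a=sin²(Δφ/2)+cosφ1·cosφ2·sin²(Δλ/2)=0.6280427412; c=2·atan2(√a, √(1-a))=1.829766791; dist=6371·c=11657.444 ≈ 11657.4 km; running total=52849.1 km
Leg 4 bearing: y=sinΔλ·cosφ2=0.43765599, x=cosφ1·sinφ2-sinφ1·cosφ2·cosΔλ=-0.86190339; θ=atan2(y, x)=153.0795° ≈ 153.1°
Leg 5: φ1=-0.4281572, φ2=-0.0072658, Δφ=0.4208914, Δλ=0.1332943 rad; a=sin²(Δφ/2)+cosφ1·cosφ2·sin²(Δλ/2)=0.0476722484; c=2·atan2(√a, √(1-a))=0.440225706; dist=6371·c=2804.678 ≈ 2804.7 km; running total=55653.8 km
Leg 5 bearing: y=sinΔλ·cosφ2=0.13289641, x=cosφ1·sinφ2-sinφ1·cosφ2·cosΔλ=0.40489130; θ=atan2(y, x)=18.1713° ≈ 18.2°
Leg 6: φ1=-0.0072658, φ2=0.8665123, Δφ=0.8737781, Δλ=-0.8408298 rad; a=sin²(Δφ/2)+cosφ1·cosφ2·sin²(Δλ/2)=0.2868871440; c=2·atan2(√a, √(1-a))=1.130479921; dist=6371·c=7202.288 ≈ 7202.3 km; running total=62856.1 km
Leg 6 bearing: y=sinΔλ·cosφ2=-0.48250620, x=cosφ1·sinφ2-sinφ1·cosφ2·cosΔλ=0.76519240; θ=atan2(y, x)=-32.2342° <0 so +360° → 327.7658° ≈ 327.8°

Leg 1: dist=19225.1 km, bearing=65.9°
Leg 2: dist=11363.2 km, bearing=130.6°
Leg 3: dist=10603.4 km, bearing=7.9°
Leg 4: dist=11657.4 km, bearing=153.1°
Leg 5: dist=2804.7 km, bearing=18.2°
Leg 6: dist=7202.3 km, bearing=327.8°
Total: 62856.1 km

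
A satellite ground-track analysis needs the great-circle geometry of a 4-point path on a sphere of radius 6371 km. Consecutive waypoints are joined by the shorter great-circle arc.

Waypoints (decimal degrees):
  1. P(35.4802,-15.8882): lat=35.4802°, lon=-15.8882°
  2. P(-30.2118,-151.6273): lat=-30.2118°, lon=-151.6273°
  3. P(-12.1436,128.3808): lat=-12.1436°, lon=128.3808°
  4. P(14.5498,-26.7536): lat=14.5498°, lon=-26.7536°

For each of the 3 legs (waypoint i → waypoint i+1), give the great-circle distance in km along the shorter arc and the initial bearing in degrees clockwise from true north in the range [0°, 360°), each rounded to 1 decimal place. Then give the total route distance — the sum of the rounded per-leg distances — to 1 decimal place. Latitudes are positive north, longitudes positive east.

Leg 1: φ1=0.6192463, φ2=-0.5272954, Δφ=-1.1465417, Δλ=-2.3690942 rad; a=sin²(Δφ/2)+cosφ1·cosφ2·sin²(Δλ/2)=0.8980206589; c=2·atan2(√a, √(1-a))=2.491522462; dist=6371·c=15873.490 ≈ 15873.5 km; running total=15873.5 km
Leg 1 bearing: y=sinΔλ·cosφ2=-0.60312816, x=cosφ1·sinφ2-sinφ1·cosφ2·cosΔλ=-0.05054348; θ=atan2(y, x)=-94.7903° <0 so +360° → 265.2097° ≈ 265.2°
Leg 2: φ1=-0.5272954, φ2=-0.2119458, Δφ=0.3153496, Δλ=4.8870633 rad; a=sin²(Δφ/2)+cosφ1·cosφ2·sin²(Δλ/2)=0.3736622445; c=2·atan2(√a, √(1-a))=1.315351826; dist=6371·c=8380.106 ≈ 8380.1 km; running total=24253.6 km
Leg 2 bearing: y=sinΔλ·cosφ2=-0.96274714, x=cosφ1·sinφ2-sinφ1·cosφ2·cosΔλ=-0.09629662; θ=atan2(y, x)=-95.7119° <0 so +360° → 264.2881° ≈ 264.3°
Leg 3: φ1=-0.2119458, φ2=0.2539419, Δφ=0.4658877, Δλ=-2.7076061 rad; a=sin²(Δφ/2)+cosφ1·cosφ2·sin²(Δλ/2)=0.9556979080; c=2·atan2(√a, √(1-a))=2.717459516; dist=6371·c=17312.935 ≈ 17312.9 km; running total=41566.5 km
Leg 3 bearing: y=sinΔλ·cosφ2=-0.40700586, x=cosφ1·sinφ2-sinφ1·cosφ2·cosΔλ=0.06085967; θ=atan2(y, x)=-81.4956° <0 so +360° → 278.5044° ≈ 278.5°

Leg 1: dist=15873.5 km, bearing=265.2°
Leg 2: dist=8380.1 km, bearing=264.3°
Leg 3: dist=17312.9 km, bearing=278.5°
Total: 41566.5 km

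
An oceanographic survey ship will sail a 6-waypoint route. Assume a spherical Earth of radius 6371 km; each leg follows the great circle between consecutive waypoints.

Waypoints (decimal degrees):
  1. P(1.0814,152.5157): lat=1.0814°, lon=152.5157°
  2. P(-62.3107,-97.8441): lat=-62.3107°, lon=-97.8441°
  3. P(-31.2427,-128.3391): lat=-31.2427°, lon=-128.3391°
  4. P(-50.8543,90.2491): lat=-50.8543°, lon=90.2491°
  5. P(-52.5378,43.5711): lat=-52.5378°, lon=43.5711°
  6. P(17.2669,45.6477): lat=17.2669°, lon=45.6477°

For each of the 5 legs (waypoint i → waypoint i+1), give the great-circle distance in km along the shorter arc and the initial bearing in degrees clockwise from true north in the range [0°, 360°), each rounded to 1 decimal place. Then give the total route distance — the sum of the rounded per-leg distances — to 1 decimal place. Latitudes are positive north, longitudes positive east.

Leg 1: φ1=0.0188740, φ2=-1.0875269, Δφ=-1.1064009, Δλ=-4.3696028 rad; a=sin²(Δφ/2)+cosφ1·cosφ2·sin²(Δλ/2)=0.5864336813; c=2·atan2(√a, √(1-a))=1.744536447; dist=6371·c=11114.442 ≈ 11114.4 km; running total=11114.4 km
Leg 1 bearing: y=sinΔλ·cosφ2=0.43764266, x=cosφ1·sinφ2-sinφ1·cosφ2·cosΔλ=-0.88237507; θ=atan2(y, x)=153.6194° ≈ 153.6°
Leg 2: φ1=-1.0875269, φ2=-0.5452880, Δφ=0.5422389, Δλ=-0.5322382 rad; a=sin²(Δφ/2)+cosφ1·cosφ2·sin²(Δλ/2)=0.0992000434; c=2·atan2(√a, √(1-a))=0.640829827; dist=6371·c=4082.727 ≈ 4082.7 km; running total=15197.1 km
Leg 2 bearing: y=sinΔλ·cosφ2=-0.43386983, x=cosφ1·sinφ2-sinφ1·cosφ2·cosΔλ=0.41133266; θ=atan2(y, x)=-46.5274° <0 so +360° → 313.4726° ≈ 313.5°
Leg 3: φ1=-0.5452880, φ2=-0.8875750, Δφ=-0.3422870, Δλ=3.8150838 rad; a=sin²(Δφ/2)+cosφ1·cosφ2·sin²(Δλ/2)=0.5098214811; c=2·atan2(√a, √(1-a))=1.590440552; dist=6371·c=10132.697 ≈ 10132.7 km; running total=25329.8 km
Leg 3 bearing: y=sinΔλ·cosφ2=-0.39375020, x=cosφ1·sinφ2-sinφ1·cosφ2·cosΔλ=-0.91900758; θ=atan2(y, x)=-156.8072° <0 so +360° → 203.1928° ≈ 203.2°
Leg 4: φ1=-0.8875750, φ2=-0.9169576, Δφ=-0.0293826, Δλ=-0.8146848 rad; a=sin²(Δφ/2)+cosφ1·cosφ2·sin²(Δλ/2)=0.0604814879; c=2·atan2(√a, √(1-a))=0.496957764; dist=6371·c=3166.118 ≈ 3166.1 km; running total=28495.9 km
Leg 4 bearing: y=sinΔλ·cosφ2=-0.44249877, x=cosφ1·sinφ2-sinφ1·cosφ2·cosΔλ=-0.17745070; θ=atan2(y, x)=-111.8518° <0 so +360° → 248.1482° ≈ 248.1°
Leg 5: φ1=-0.9169576, φ2=0.3013643, Δφ=1.2183218, Δλ=0.0362435 rad; a=sin²(Δφ/2)+cosφ1·cosφ2·sin²(Δλ/2)=0.3275801148; c=2·atan2(√a, √(1-a))=1.218728247; dist=6371·c=7764.518 ≈ 7764.5 km; running total=36260.4 km
Leg 5 bearing: y=sinΔλ·cosφ2=0.03460252, x=cosφ1·sinφ2-sinφ1·cosφ2·cosΔλ=0.93802356; θ=atan2(y, x)=2.1126° ≈ 2.1°

Leg 1: dist=11114.4 km, bearing=153.6°
Leg 2: dist=4082.7 km, bearing=313.5°
Leg 3: dist=10132.7 km, bearing=203.2°
Leg 4: dist=3166.1 km, bearing=248.1°
Leg 5: dist=7764.5 km, bearing=2.1°
Total: 36260.4 km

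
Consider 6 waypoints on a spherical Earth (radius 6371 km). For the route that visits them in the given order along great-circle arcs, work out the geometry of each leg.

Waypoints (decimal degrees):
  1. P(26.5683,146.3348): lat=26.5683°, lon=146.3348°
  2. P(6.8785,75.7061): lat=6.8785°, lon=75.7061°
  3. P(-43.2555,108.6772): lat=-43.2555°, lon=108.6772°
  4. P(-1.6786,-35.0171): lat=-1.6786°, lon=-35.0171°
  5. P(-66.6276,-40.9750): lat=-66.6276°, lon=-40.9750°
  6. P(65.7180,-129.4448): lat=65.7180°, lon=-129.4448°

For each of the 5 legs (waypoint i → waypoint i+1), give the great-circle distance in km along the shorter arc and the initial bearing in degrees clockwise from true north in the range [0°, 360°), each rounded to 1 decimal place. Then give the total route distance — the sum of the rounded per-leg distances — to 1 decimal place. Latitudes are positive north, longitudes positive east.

Leg 1: φ1=0.4637043, φ2=0.1200525, Δφ=-0.3436518, Δλ=-1.2327034 rad; a=sin²(Δφ/2)+cosφ1·cosφ2·sin²(Δλ/2)=0.3259530333; c=2·atan2(√a, √(1-a))=1.215259218; dist=6371·c=7742.416 ≈ 7742.4 km; running total=7742.4 km
Leg 1 bearing: y=sinΔλ·cosφ2=-0.93659874, x=cosφ1·sinφ2-sinφ1·cosφ2·cosΔλ=-0.04016728; θ=atan2(y, x)=-92.4557° <0 so +360° → 267.5443° ≈ 267.5°
Leg 2: φ1=0.1200525, φ2=-0.7549509, Δφ=-0.8750034, Δλ=0.5754543 rad; a=sin²(Δφ/2)+cosφ1·cosφ2·sin²(Δλ/2)=0.2377292637; c=2·atan2(√a, √(1-a))=1.018619870; dist=6371·c=6489.627 ≈ 6489.6 km; running total=14232.0 km
Leg 2 bearing: y=sinΔλ·cosφ2=0.39635530, x=cosφ1·sinφ2-sinφ1·cosφ2·cosΔλ=-0.75349766; θ=atan2(y, x)=152.2547° ≈ 152.3°
Leg 3: φ1=-0.7549509, φ2=-0.0292971, Δφ=0.7256538, Δλ=-2.5079387 rad; a=sin²(Δφ/2)+cosφ1·cosφ2·sin²(Δλ/2)=0.7832969719; c=2·atan2(√a, √(1-a))=2.173162701; dist=6371·c=13845.220 ≈ 13845.2 km; running total=28077.2 km
Leg 3 bearing: y=sinΔλ·cosφ2=-0.59183927, x=cosφ1·sinφ2-sinφ1·cosφ2·cosΔλ=-0.57332154; θ=atan2(y, x)=-134.0895° <0 so +360° → 225.9105° ≈ 225.9°
Leg 4: φ1=-0.0292971, φ2=-1.1628710, Δφ=-1.1335739, Δλ=-0.1039850 rad; a=sin²(Δφ/2)+cosφ1·cosφ2·sin²(Δλ/2)=0.2893585491; c=2·atan2(√a, √(1-a))=1.135936915; dist=6371·c=7237.054 ≈ 7237.1 km; running total=35314.3 km
Leg 4 bearing: y=sinΔλ·cosφ2=-0.04117714, x=cosφ1·sinφ2-sinφ1·cosφ2·cosΔλ=-0.90599402; θ=atan2(y, x)=-177.3977° <0 so +360° → 182.6023° ≈ 182.6°
Leg 5: φ1=-1.1628710, φ2=1.1469955, Δφ=2.3098665, Δλ=-1.5440893 rad; a=sin²(Δφ/2)+cosφ1·cosφ2·sin²(Δλ/2)=0.9161905475; c=2·atan2(√a, √(1-a))=2.554186676; dist=6371·c=16272.723 ≈ 16272.7 km; running total=51587.0 km
Leg 5 bearing: y=sinΔλ·cosφ2=-0.41108136, x=cosφ1·sinφ2-sinφ1·cosφ2·cosΔλ=0.37169050; θ=atan2(y, x)=-47.8808° <0 so +360° → 312.1192° ≈ 312.1°

Leg 1: dist=7742.4 km, bearing=267.5°
Leg 2: dist=6489.6 km, bearing=152.3°
Leg 3: dist=13845.2 km, bearing=225.9°
Leg 4: dist=7237.1 km, bearing=182.6°
Leg 5: dist=16272.7 km, bearing=312.1°
Total: 51587.0 km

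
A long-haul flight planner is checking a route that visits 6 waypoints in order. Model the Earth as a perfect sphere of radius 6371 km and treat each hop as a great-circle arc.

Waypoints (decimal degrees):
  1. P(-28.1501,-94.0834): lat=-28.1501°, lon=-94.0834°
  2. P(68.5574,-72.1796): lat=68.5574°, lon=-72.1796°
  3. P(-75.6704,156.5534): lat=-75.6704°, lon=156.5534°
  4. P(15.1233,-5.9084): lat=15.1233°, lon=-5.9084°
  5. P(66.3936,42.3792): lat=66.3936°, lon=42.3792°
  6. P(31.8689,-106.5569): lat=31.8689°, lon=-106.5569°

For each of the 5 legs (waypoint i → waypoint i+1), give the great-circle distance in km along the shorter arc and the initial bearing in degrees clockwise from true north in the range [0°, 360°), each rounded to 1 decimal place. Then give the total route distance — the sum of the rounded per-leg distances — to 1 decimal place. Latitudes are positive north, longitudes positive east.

Leg 1: φ1=-0.4913119, φ2=1.1965524, Δφ=1.6878643, Δλ=0.3822934 rad; a=sin²(Δφ/2)+cosφ1·cosφ2·sin²(Δλ/2)=0.5700345377; c=2·atan2(√a, √(1-a))=1.711327504; dist=6371·c=10902.868 ≈ 10902.9 km; running total=10902.9 km
Leg 1 bearing: y=sinΔλ·cosφ2=0.13637524, x=cosφ1·sinφ2-sinφ1·cosφ2·cosΔλ=0.98070508; θ=atan2(y, x)=7.9167° ≈ 7.9°
Leg 2: φ1=1.1965524, φ2=-1.3206976, Δφ=-2.5172500, Δλ=3.9921440 rad; a=sin²(Δφ/2)+cosφ1·cosφ2·sin²(Δλ/2)=0.9807511423; c=2·atan2(√a, √(1-a))=2.863214151; dist=6371·c=18241.537 ≈ 18241.5 km; running total=29144.4 km
Leg 2 bearing: y=sinΔλ·cosφ2=-0.18603162, x=cosφ1·sinφ2-sinφ1·cosφ2·cosΔλ=-0.20225131; θ=atan2(y, x)=-137.3920° <0 so +360° → 222.6080° ≈ 222.6°
Leg 3: φ1=-1.3206976, φ2=0.2639514, Δφ=1.5846490, Δλ=-2.8354933 rad; a=sin²(Δφ/2)+cosφ1·cosφ2·sin²(Δλ/2)=0.7403008283; c=2·atan2(√a, √(1-a))=2.072136998; dist=6371·c=13201.585 ≈ 13201.6 km; running total=42346.0 km
Leg 3 bearing: y=sinΔλ·cosφ2=-0.29090511, x=cosφ1·sinφ2-sinφ1·cosφ2·cosΔλ=-0.82728246; θ=atan2(y, x)=-160.6263° <0 so +360° → 199.3737° ≈ 199.4°
Leg 4: φ1=0.2639514, φ2=1.1587869, Δφ=0.8948355, Δλ=0.8427776 rad; a=sin²(Δφ/2)+cosφ1·cosφ2·sin²(Δλ/2)=0.2518532369; c=2·atan2(√a, √(1-a))=1.051472157; dist=6371·c=6698.929 ≈ 6698.9 km; running total=49044.9 km
Leg 4 bearing: y=sinΔλ·cosφ2=0.29893464, x=cosφ1·sinφ2-sinφ1·cosφ2·cosΔλ=0.81506492; θ=atan2(y, x)=20.1411° ≈ 20.1°
Leg 5: φ1=1.1587869, φ2=0.5562172, Δφ=-0.6025697, Δλ=-2.5994253 rad; a=sin²(Δφ/2)+cosφ1·cosφ2·sin²(Δλ/2)=0.4037602212; c=2·atan2(√a, √(1-a))=1.377107997; dist=6371·c=8773.555 ≈ 8773.6 km; running total=57818.5 km
Leg 5 bearing: y=sinΔλ·cosφ2=-0.43821200, x=cosφ1·sinφ2-sinφ1·cosφ2·cosΔλ=0.87802156; θ=atan2(y, x)=-26.5233° <0 so +360° → 333.4767° ≈ 333.5°

Leg 1: dist=10902.9 km, bearing=7.9°
Leg 2: dist=18241.5 km, bearing=222.6°
Leg 3: dist=13201.6 km, bearing=199.4°
Leg 4: dist=6698.9 km, bearing=20.1°
Leg 5: dist=8773.6 km, bearing=333.5°
Total: 57818.5 km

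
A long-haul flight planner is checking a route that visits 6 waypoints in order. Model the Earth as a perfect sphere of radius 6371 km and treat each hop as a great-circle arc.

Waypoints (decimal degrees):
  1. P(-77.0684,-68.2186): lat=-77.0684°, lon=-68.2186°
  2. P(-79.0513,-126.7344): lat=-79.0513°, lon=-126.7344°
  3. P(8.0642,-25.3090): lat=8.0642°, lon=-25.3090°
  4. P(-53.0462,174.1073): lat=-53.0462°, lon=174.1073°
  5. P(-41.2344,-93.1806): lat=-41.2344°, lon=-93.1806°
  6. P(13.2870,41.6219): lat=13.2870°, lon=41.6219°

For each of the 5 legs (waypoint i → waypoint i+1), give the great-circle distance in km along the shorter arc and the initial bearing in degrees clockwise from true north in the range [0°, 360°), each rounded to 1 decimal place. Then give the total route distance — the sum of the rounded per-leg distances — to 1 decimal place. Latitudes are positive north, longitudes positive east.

Leg 1: φ1=-1.3450973, φ2=-1.3797055, Δφ=-0.0346081, Δλ=-1.0212934 rad; a=sin²(Δφ/2)+cosφ1·cosφ2·sin²(Δλ/2)=0.0104522583; c=2·atan2(√a, √(1-a))=0.204830460; dist=6371·c=1304.975 ≈ 1305.0 km; running total=1305.0 km
Leg 1 bearing: y=sinΔλ·cosφ2=-0.16196932, x=cosφ1·sinφ2-sinφ1·cosφ2·cosΔλ=-0.12303647; θ=atan2(y, x)=-127.2213° <0 so +360° → 232.7787° ≈ 232.8°
Leg 2: φ1=-1.3797055, φ2=0.1407468, Δφ=1.5204523, Δλ=1.7702072 rad; a=sin²(Δφ/2)+cosφ1·cosφ2·sin²(Δλ/2)=0.5874903445; c=2·atan2(√a, √(1-a))=1.746682481; dist=6371·c=11128.114 ≈ 11128.1 km; running total=12433.1 km
Leg 2 bearing: y=sinΔλ·cosφ2=0.97049091, x=cosφ1·sinφ2-sinφ1·cosφ2·cosΔλ=-0.16591909; θ=atan2(y, x)=99.7017° ≈ 99.7°
Leg 3: φ1=0.1407468, φ2=-0.9258308, Δφ=-1.0665777, Δλ=3.4804710 rad; a=sin²(Δφ/2)+cosφ1·cosφ2·sin²(Δλ/2)=0.8367386304; c=2·atan2(√a, √(1-a))=2.309699130; dist=6371·c=14715.093 ≈ 14715.1 km; running total=27148.2 km
Leg 3 bearing: y=sinΔλ·cosφ2=-0.19984690, x=cosφ1·sinφ2-sinφ1·cosφ2·cosΔλ=-0.71168082; θ=atan2(y, x)=-164.3147° <0 so +360° → 195.6853° ≈ 195.7°
Leg 4: φ1=-0.9258308, φ2=-0.7196760, Δφ=0.2061548, Δλ=-4.6650539 rad; a=sin²(Δφ/2)+cosφ1·cosφ2·sin²(Δλ/2)=0.2473293275; c=2·atan2(√a, √(1-a))=1.041018837; dist=6371·c=6632.331 ≈ 6632.3 km; running total=33780.5 km
Leg 4 bearing: y=sinΔλ·cosφ2=0.75117697, x=cosφ1·sinφ2-sinφ1·cosφ2·cosΔλ=-0.42469199; θ=atan2(y, x)=119.4825° ≈ 119.5°
Leg 5: φ1=-0.7196760, φ2=0.2319019, Δφ=0.9515779, Δλ=2.3527475 rad; a=sin²(Δφ/2)+cosφ1·cosφ2·sin²(Δλ/2)=0.8336130208; c=2·atan2(√a, √(1-a))=2.301274715; dist=6371·c=14661.421 ≈ 14661.4 km; running total=48441.9 km
Leg 5 bearing: y=sinΔλ·cosφ2=0.69054635, x=cosφ1·sinφ2-sinφ1·cosφ2·cosΔλ=-0.27920450; θ=atan2(y, x)=112.0147° ≈ 112.0°

Leg 1: dist=1305.0 km, bearing=232.8°
Leg 2: dist=11128.1 km, bearing=99.7°
Leg 3: dist=14715.1 km, bearing=195.7°
Leg 4: dist=6632.3 km, bearing=119.5°
Leg 5: dist=14661.4 km, bearing=112.0°
Total: 48441.9 km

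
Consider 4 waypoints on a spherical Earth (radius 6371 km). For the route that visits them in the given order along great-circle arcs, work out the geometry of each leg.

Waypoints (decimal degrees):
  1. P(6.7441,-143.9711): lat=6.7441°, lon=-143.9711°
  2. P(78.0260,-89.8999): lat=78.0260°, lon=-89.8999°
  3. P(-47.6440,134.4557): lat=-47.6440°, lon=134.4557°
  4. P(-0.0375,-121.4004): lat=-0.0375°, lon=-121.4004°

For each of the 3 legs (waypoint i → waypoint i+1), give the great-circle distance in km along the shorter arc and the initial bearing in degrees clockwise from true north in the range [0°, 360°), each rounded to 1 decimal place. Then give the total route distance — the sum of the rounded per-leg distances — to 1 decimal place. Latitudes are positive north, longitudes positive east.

Leg 1: dist=8491.1 km, bearing=10.0°
Leg 2: dist=16164.4 km, bearing=304.0°
Leg 3: dist=11058.1 km, bearing=100.6°
Total: 35713.6 km

Leg 1: φ1=0.1177068, φ2=1.3618106, Δφ=1.2441039, Δλ=0.9437205 rad; a=sin²(Δφ/2)+cosφ1·cosφ2·sin²(Δλ/2)=0.3821122756; c=2·atan2(√a, √(1-a))=1.332779891; dist=6371·c=8491.141 ≈ 8491.1 km; running total=8491.1 km
Leg 1 bearing: y=sinΔλ·cosφ2=0.16799639, x=cosφ1·sinφ2-sinφ1·cosφ2·cosΔλ=0.95717666; θ=atan2(y, x)=9.9547° ≈ 10.0°
Leg 2: φ1=1.3618106, φ2=-0.8315447, Δφ=-2.1933553, Δλ=3.9157439 rad; a=sin²(Δφ/2)+cosφ1·cosφ2·sin²(Δλ/2)=0.9114189118; c=2·atan2(√a, √(1-a))=2.537183181; dist=6371·c=16164.394 ≈ 16164.4 km; running total=24655.5 km
Leg 2 bearing: y=sinΔλ·cosφ2=-0.47101458, x=cosφ1·sinφ2-sinφ1·cosφ2·cosΔλ=0.31793581; θ=atan2(y, x)=-55.9806° <0 so +360° → 304.0194° ≈ 304.0°
Leg 3: φ1=-0.8315447, φ2=-0.0006545, Δφ=0.8308902, Δλ=-4.4655314 rad; a=sin²(Δφ/2)+cosφ1·cosφ2·sin²(Δλ/2)=0.5820744531; c=2·atan2(√a, √(1-a))=1.735691479; dist=6371·c=11058.090 ≈ 11058.1 km; running total=35713.6 km
Leg 3 bearing: y=sinΔλ·cosφ2=0.96968487, x=cosφ1·sinφ2-sinφ1·cosφ2·cosΔλ=-0.18101491; θ=atan2(y, x)=100.5739° ≈ 100.6°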